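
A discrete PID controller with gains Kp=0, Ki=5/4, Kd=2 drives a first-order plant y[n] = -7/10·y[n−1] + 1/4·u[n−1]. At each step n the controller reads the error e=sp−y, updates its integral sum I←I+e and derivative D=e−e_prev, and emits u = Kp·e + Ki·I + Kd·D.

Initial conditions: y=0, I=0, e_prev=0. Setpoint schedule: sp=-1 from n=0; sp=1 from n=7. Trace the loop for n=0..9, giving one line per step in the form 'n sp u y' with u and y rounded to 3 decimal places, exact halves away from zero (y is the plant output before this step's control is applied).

(exact arithmetic carried between steps; '≈' marks a value shown rounded to 6 d.p. or computed from one; I and e_prev carry over from the previous line; the table rounds u and y to 3 d.p., halves away from zero)
n=0: y=0, sp=-1, e=sp−y=-1; I=-1, D=e−e_prev=-1; u=0·(-1)+5/4·(-1)+2·(-1)=-3.25; next y=-7/10·0+1/4·(-3.25)=-0.8125
n=1: y=-0.8125, sp=-1, e=sp−y=-0.1875; I=-1.1875, D=e−e_prev=0.8125; u=0·(-0.1875)+5/4·(-1.1875)+2·0.8125=0.140625; next y=-7/10·(-0.8125)+1/4·0.140625≈0.603906
n=2: y≈0.603906, sp=-1, e=sp−y≈-1.603906; I≈-2.791406, D=e−e_prev≈-1.416406; u=0·(-1.603906)+5/4·(-2.791406)+2·(-1.416406)≈-6.322070; next y=-7/10·0.603906+1/4·(-6.322070)≈-2.003252
n=3: y≈-2.003252, sp=-1, e=sp−y≈1.003252; I≈-1.788154, D=e−e_prev≈2.607158; u=0·1.003252+5/4·(-1.788154)+2·2.607158≈2.979124; next y=-7/10·(-2.003252)+1/4·2.979124≈2.147057
n=4: y≈2.147057, sp=-1, e=sp−y≈-3.147057; I≈-4.935212, D=e−e_prev≈-4.150309; u=0·(-3.147057)+5/4·(-4.935212)+2·(-4.150309)≈-14.469633; next y=-7/10·2.147057+1/4·(-14.469633)≈-5.120348
n=5: y≈-5.120348, sp=-1, e=sp−y≈4.120348; I≈-0.814863, D=e−e_prev≈7.267406; u=0·4.120348+5/4·(-0.814863)+2·7.267406≈13.516232; next y=-7/10·(-5.120348)+1/4·13.516232≈6.963302
n=6: y≈6.963302, sp=-1, e=sp−y≈-7.963302; I≈-8.778165, D=e−e_prev≈-12.083650; u=0·(-7.963302)+5/4·(-8.778165)+2·(-12.083650)≈-35.140006; next y=-7/10·6.963302+1/4·(-35.140006)≈-13.659313
n=7: y≈-13.659313, sp=1, e=sp−y≈14.659313; I≈5.881148, D=e−e_prev≈22.622615; u=0·14.659313+5/4·5.881148+2·22.622615≈52.596664; next y=-7/10·(-13.659313)+1/4·52.596664≈22.710685
n=8: y≈22.710685, sp=1, e=sp−y≈-21.710685; I≈-15.829537, D=e−e_prev≈-36.369998; u=0·(-21.710685)+5/4·(-15.829537)+2·(-36.369998)≈-92.526917; next y=-7/10·22.710685+1/4·(-92.526917)≈-39.029209
n=9: y≈-39.029209, sp=1, e=sp−y≈40.029209; I≈24.199672, D=e−e_prev≈61.739894; u=0·40.029209+5/4·24.199672+2·61.739894≈153.729377; next y=-7/10·(-39.029209)+1/4·153.729377≈65.752791

0 -1 -3.250 0.000
1 -1 0.141 -0.813
2 -1 -6.322 0.604
3 -1 2.979 -2.003
4 -1 -14.470 2.147
5 -1 13.516 -5.120
6 -1 -35.140 6.963
7 1 52.597 -13.659
8 1 -92.527 22.711
9 1 153.729 -39.029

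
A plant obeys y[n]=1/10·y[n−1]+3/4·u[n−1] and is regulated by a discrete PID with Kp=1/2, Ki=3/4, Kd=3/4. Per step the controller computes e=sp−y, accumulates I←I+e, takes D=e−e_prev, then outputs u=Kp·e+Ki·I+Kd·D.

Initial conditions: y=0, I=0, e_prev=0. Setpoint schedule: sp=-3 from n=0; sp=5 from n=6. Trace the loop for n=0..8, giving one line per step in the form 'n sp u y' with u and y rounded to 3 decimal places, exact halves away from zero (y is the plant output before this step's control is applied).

0 -3 -6.000 0.000
1 -3 3.000 -4.500
2 -3 -11.850 1.800
3 -3 10.290 -8.708
4 -3 -24.419 6.847
5 -3 28.814 -17.629
6 5 -37.525 19.848
7 5 65.460 -26.159
8 5 -90.951 46.479

(exact arithmetic carried between steps; '≈' marks a value shown rounded to 6 d.p. or computed from one; I and e_prev carry over from the previous line; the table rounds u and y to 3 d.p., halves away from zero)
n=0: y=0, sp=-3, e=sp−y=-3; I=-3, D=e−e_prev=-3; u=1/2·(-3)+3/4·(-3)+3/4·(-3)=-6; next y=1/10·0+3/4·(-6)=-4.5
n=1: y=-4.5, sp=-3, e=sp−y=1.5; I=-1.5, D=e−e_prev=4.5; u=1/2·1.5+3/4·(-1.5)+3/4·4.5=3; next y=1/10·(-4.5)+3/4·3=1.8
n=2: y=1.8, sp=-3, e=sp−y=-4.8; I=-6.3, D=e−e_prev=-6.3; u=1/2·(-4.8)+3/4·(-6.3)+3/4·(-6.3)=-11.85; next y=1/10·1.8+3/4·(-11.85)=-8.7075
n=3: y=-8.7075, sp=-3, e=sp−y=5.7075; I=-0.5925, D=e−e_prev=10.5075; u=1/2·5.7075+3/4·(-0.5925)+3/4·10.5075=10.29; next y=1/10·(-8.7075)+3/4·10.29=6.84675
n=4: y=6.84675, sp=-3, e=sp−y=-9.84675; I=-10.43925, D=e−e_prev=-15.55425; u=1/2·(-9.84675)+3/4·(-10.43925)+3/4·(-15.55425)=-24.4185; next y=1/10·6.84675+3/4·(-24.4185)=-17.6292
n=5: y=-17.6292, sp=-3, e=sp−y=14.6292; I=4.18995, D=e−e_prev=24.47595; u=1/2·14.6292+3/4·4.18995+3/4·24.47595=28.814025; next y=1/10·(-17.6292)+3/4·28.814025≈19.847599
n=6: y≈19.847599, sp=5, e=sp−y≈-14.847599; I≈-10.657649, D=e−e_prev≈-29.476799; u=1/2·(-14.847599)+3/4·(-10.657649)+3/4·(-29.476799)≈-37.524635; next y=1/10·19.847599+3/4·(-37.524635)≈-26.158716
n=7: y≈-26.158716, sp=5, e=sp−y≈31.158716; I≈20.501068, D=e−e_prev≈46.006315; u=1/2·31.158716+3/4·20.501068+3/4·46.006315≈65.459895; next y=1/10·(-26.158716)+3/4·65.459895≈46.479050
n=8: y≈46.479050, sp=5, e=sp−y≈-41.479050; I≈-20.977982, D=e−e_prev≈-72.637766; u=1/2·(-41.479050)+3/4·(-20.977982)+3/4·(-72.637766)≈-90.951336; next y=1/10·46.479050+3/4·(-90.951336)≈-63.565597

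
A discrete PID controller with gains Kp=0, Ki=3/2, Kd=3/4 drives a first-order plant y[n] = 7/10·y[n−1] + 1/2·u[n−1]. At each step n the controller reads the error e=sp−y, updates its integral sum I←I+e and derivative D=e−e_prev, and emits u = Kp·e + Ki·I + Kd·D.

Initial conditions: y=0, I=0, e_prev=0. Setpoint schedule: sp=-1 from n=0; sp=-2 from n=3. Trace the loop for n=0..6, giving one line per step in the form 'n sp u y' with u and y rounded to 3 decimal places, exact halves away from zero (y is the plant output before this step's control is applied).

(exact arithmetic carried between steps; '≈' marks a value shown rounded to 6 d.p. or computed from one; I and e_prev carry over from the previous line; the table rounds u and y to 3 d.p., halves away from zero)
n=0: y=0, sp=-1, e=sp−y=-1; I=-1, D=e−e_prev=-1; u=0·(-1)+3/2·(-1)+3/4·(-1)=-2.25; next y=7/10·0+1/2·(-2.25)=-1.125
n=1: y=-1.125, sp=-1, e=sp−y=0.125; I=-0.875, D=e−e_prev=1.125; u=0·0.125+3/2·(-0.875)+3/4·1.125=-0.46875; next y=7/10·(-1.125)+1/2·(-0.46875)=-1.021875
n=2: y=-1.021875, sp=-1, e=sp−y=0.021875; I=-0.853125, D=e−e_prev=-0.103125; u=0·0.021875+3/2·(-0.853125)+3/4·(-0.103125)≈-1.357031; next y=7/10·(-1.021875)+1/2·(-1.357031)≈-1.393828
n=3: y≈-1.393828, sp=-2, e=sp−y≈-0.606172; I≈-1.459297, D=e−e_prev≈-0.628047; u=0·(-0.606172)+3/2·(-1.459297)+3/4·(-0.628047)≈-2.659980; next y=7/10·(-1.393828)+1/2·(-2.659980)≈-2.305670
n=4: y≈-2.305670, sp=-2, e=sp−y≈0.305670; I≈-1.153627, D=e−e_prev≈0.911842; u=0·0.305670+3/2·(-1.153627)+3/4·0.911842≈-1.046559; next y=7/10·(-2.305670)+1/2·(-1.046559)≈-2.137248
n=5: y≈-2.137248, sp=-2, e=sp−y≈0.137248; I≈-1.016378, D=e−e_prev≈-0.168421; u=0·0.137248+3/2·(-1.016378)+3/4·(-0.168421)≈-1.650884; next y=7/10·(-2.137248)+1/2·(-1.650884)≈-2.321516
n=6: y≈-2.321516, sp=-2, e=sp−y≈0.321516; I≈-0.694863, D=e−e_prev≈0.184267; u=0·0.321516+3/2·(-0.694863)+3/4·0.184267≈-0.904093; next y=7/10·(-2.321516)+1/2·(-0.904093)≈-2.077108

0 -1 -2.250 0.000
1 -1 -0.469 -1.125
2 -1 -1.357 -1.022
3 -2 -2.660 -1.394
4 -2 -1.047 -2.306
5 -2 -1.651 -2.137
6 -2 -0.904 -2.322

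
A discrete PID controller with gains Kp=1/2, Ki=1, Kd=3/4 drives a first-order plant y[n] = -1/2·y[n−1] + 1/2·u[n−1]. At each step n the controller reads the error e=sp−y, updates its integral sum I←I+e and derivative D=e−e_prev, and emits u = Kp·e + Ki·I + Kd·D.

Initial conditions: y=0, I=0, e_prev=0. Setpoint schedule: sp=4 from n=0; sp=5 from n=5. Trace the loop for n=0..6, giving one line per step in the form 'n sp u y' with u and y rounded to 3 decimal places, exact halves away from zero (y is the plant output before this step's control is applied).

0 4 9.000 0.000
1 4 -0.125 4.500
2 4 18.078 -2.313
3 4 -8.861 10.195
4 4 38.702 -9.528
5 5 -36.010 24.115
6 5 91.258 -30.063

(exact arithmetic carried between steps; '≈' marks a value shown rounded to 6 d.p. or computed from one; I and e_prev carry over from the previous line; the table rounds u and y to 3 d.p., halves away from zero)
n=0: y=0, sp=4, e=sp−y=4; I=4, D=e−e_prev=4; u=1/2·4+1·4+3/4·4=9; next y=-1/2·0+1/2·9=4.5
n=1: y=4.5, sp=4, e=sp−y=-0.5; I=3.5, D=e−e_prev=-4.5; u=1/2·(-0.5)+1·3.5+3/4·(-4.5)=-0.125; next y=-1/2·4.5+1/2·(-0.125)=-2.3125
n=2: y=-2.3125, sp=4, e=sp−y=6.3125; I=9.8125, D=e−e_prev=6.8125; u=1/2·6.3125+1·9.8125+3/4·6.8125=18.078125; next y=-1/2·(-2.3125)+1/2·18.078125≈10.195313
n=3: y≈10.195313, sp=4, e=sp−y≈-6.195313; I≈3.617188, D=e−e_prev≈-12.507813; u=1/2·(-6.195313)+1·3.617188+3/4·(-12.507813)≈-8.861328; next y=-1/2·10.195313+1/2·(-8.861328)≈-9.528320
n=4: y≈-9.528320, sp=4, e=sp−y≈13.528320; I≈17.145508, D=e−e_prev≈19.723633; u=1/2·13.528320+1·17.145508+3/4·19.723633≈38.702393; next y=-1/2·(-9.528320)+1/2·38.702393≈24.115356
n=5: y≈24.115356, sp=5, e=sp−y≈-19.115356; I≈-1.969849, D=e−e_prev≈-32.643677; u=1/2·(-19.115356)+1·(-1.969849)+3/4·(-32.643677)≈-36.010284; next y=-1/2·24.115356+1/2·(-36.010284)≈-30.062820
n=6: y≈-30.062820, sp=5, e=sp−y≈35.062820; I≈33.092972, D=e−e_prev≈54.178177; u=1/2·35.062820+1·33.092972+3/4·54.178177≈91.258015; next y=-1/2·(-30.062820)+1/2·91.258015≈60.660418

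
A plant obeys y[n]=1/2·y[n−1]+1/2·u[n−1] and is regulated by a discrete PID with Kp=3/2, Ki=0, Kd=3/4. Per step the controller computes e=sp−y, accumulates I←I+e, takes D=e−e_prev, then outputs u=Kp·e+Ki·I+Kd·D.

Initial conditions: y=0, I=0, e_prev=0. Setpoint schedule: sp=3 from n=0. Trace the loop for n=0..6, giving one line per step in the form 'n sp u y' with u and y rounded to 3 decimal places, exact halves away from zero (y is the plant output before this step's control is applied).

(exact arithmetic carried between steps; '≈' marks a value shown rounded to 6 d.p. or computed from one; I and e_prev carry over from the previous line; the table rounds u and y to 3 d.p., halves away from zero)
n=0: y=0, sp=3, e=sp−y=3; I=3, D=e−e_prev=3; u=3/2·3+0·3+3/4·3=6.75; next y=1/2·0+1/2·6.75=3.375
n=1: y=3.375, sp=3, e=sp−y=-0.375; I=2.625, D=e−e_prev=-3.375; u=3/2·(-0.375)+0·2.625+3/4·(-3.375)=-3.09375; next y=1/2·3.375+1/2·(-3.09375)=0.140625
n=2: y=0.140625, sp=3, e=sp−y=2.859375; I=5.484375, D=e−e_prev=3.234375; u=3/2·2.859375+0·5.484375+3/4·3.234375≈6.714844; next y=1/2·0.140625+1/2·6.714844≈3.427734
n=3: y≈3.427734, sp=3, e=sp−y≈-0.427734; I≈5.056641, D=e−e_prev≈-3.287109; u=3/2·(-0.427734)+0·5.056641+3/4·(-3.287109)≈-3.106934; next y=1/2·3.427734+1/2·(-3.106934)≈0.160400
n=4: y≈0.160400, sp=3, e=sp−y≈2.839600; I≈7.896240, D=e−e_prev≈3.267334; u=3/2·2.839600+0·7.896240+3/4·3.267334≈6.709900; next y=1/2·0.160400+1/2·6.709900≈3.435150
n=5: y≈3.435150, sp=3, e=sp−y≈-0.435150; I≈7.461090, D=e−e_prev≈-3.274750; u=3/2·(-0.435150)+0·7.461090+3/4·(-3.274750)≈-3.108788; next y=1/2·3.435150+1/2·(-3.108788)≈0.163181
n=6: y≈0.163181, sp=3, e=sp−y≈2.836819; I≈10.297909, D=e−e_prev≈3.271969; u=3/2·2.836819+0·10.297909+3/4·3.271969≈6.709205; next y=1/2·0.163181+1/2·6.709205≈3.436193

0 3 6.750 0.000
1 3 -3.094 3.375
2 3 6.715 0.141
3 3 -3.107 3.428
4 3 6.710 0.160
5 3 -3.109 3.435
6 3 6.709 0.163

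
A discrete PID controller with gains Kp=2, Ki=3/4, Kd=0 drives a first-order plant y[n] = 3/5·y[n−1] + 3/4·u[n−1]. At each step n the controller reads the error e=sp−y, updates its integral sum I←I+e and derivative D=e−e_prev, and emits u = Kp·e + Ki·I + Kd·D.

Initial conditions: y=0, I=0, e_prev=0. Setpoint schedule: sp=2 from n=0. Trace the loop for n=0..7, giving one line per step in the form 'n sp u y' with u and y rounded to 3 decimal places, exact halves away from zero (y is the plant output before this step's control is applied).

0 2 5.500 0.000
1 2 -4.344 4.125
2 2 7.559 -0.783
3 2 -6.805 5.200
4 2 10.551 -1.984
5 2 -10.405 6.722
6 2 14.908 -3.770
7 2 -15.659 8.919

(exact arithmetic carried between steps; '≈' marks a value shown rounded to 6 d.p. or computed from one; I and e_prev carry over from the previous line; the table rounds u and y to 3 d.p., halves away from zero)
n=0: y=0, sp=2, e=sp−y=2; I=2, D=e−e_prev=2; u=2·2+3/4·2+0·2=5.5; next y=3/5·0+3/4·5.5=4.125
n=1: y=4.125, sp=2, e=sp−y=-2.125; I=-0.125, D=e−e_prev=-4.125; u=2·(-2.125)+3/4·(-0.125)+0·(-4.125)=-4.34375; next y=3/5·4.125+3/4·(-4.34375)≈-0.782813
n=2: y≈-0.782813, sp=2, e=sp−y≈2.782813; I≈2.657813, D=e−e_prev≈4.907813; u=2·2.782813+3/4·2.657813+0·4.907813≈7.558984; next y=3/5·(-0.782813)+3/4·7.558984≈5.199551
n=3: y≈5.199551, sp=2, e=sp−y≈-3.199551; I≈-0.541738, D=e−e_prev≈-5.982363; u=2·(-3.199551)+3/4·(-0.541738)+0·(-5.982363)≈-6.805405; next y=3/5·5.199551+3/4·(-6.805405)≈-1.984323
n=4: y≈-1.984323, sp=2, e=sp−y≈3.984323; I≈3.442585, D=e−e_prev≈7.183874; u=2·3.984323+3/4·3.442585+0·7.183874≈10.550586; next y=3/5·(-1.984323)+3/4·10.550586≈6.722345
n=5: y≈6.722345, sp=2, e=sp−y≈-4.722345; I≈-1.279760, D=e−e_prev≈-8.706669; u=2·(-4.722345)+3/4·(-1.279760)+0·(-8.706669)≈-10.404511; next y=3/5·6.722345+3/4·(-10.404511)≈-3.769976
n=6: y≈-3.769976, sp=2, e=sp−y≈5.769976; I≈4.490216, D=e−e_prev≈10.492321; u=2·5.769976+3/4·4.490216+0·10.492321≈14.907613; next y=3/5·(-3.769976)+3/4·14.907613≈8.918725
n=7: y≈8.918725, sp=2, e=sp−y≈-6.918725; I≈-2.428509, D=e−e_prev≈-12.688700; u=2·(-6.918725)+3/4·(-2.428509)+0·(-12.688700)≈-15.658831; next y=3/5·8.918725+3/4·(-15.658831)≈-6.392888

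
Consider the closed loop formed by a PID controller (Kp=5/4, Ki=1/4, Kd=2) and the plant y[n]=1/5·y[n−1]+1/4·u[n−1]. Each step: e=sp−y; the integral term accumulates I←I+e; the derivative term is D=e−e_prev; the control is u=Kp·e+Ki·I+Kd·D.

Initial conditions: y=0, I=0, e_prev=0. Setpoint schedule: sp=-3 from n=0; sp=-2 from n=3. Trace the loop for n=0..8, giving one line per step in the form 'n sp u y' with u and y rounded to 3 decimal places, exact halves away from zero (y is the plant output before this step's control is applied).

0 -3 -10.500 0.000
1 -3 3.938 -2.625
2 -3 -12.202 0.459
3 -2 8.565 -2.959
4 -2 -15.809 1.550
5 -2 10.491 -3.642
6 -2 -18.861 1.894
7 -2 13.046 -4.336
8 -2 -22.388 2.394

(exact arithmetic carried between steps; '≈' marks a value shown rounded to 6 d.p. or computed from one; I and e_prev carry over from the previous line; the table rounds u and y to 3 d.p., halves away from zero)
n=0: y=0, sp=-3, e=sp−y=-3; I=-3, D=e−e_prev=-3; u=5/4·(-3)+1/4·(-3)+2·(-3)=-10.5; next y=1/5·0+1/4·(-10.5)=-2.625
n=1: y=-2.625, sp=-3, e=sp−y=-0.375; I=-3.375, D=e−e_prev=2.625; u=5/4·(-0.375)+1/4·(-3.375)+2·2.625=3.9375; next y=1/5·(-2.625)+1/4·3.9375=0.459375
n=2: y=0.459375, sp=-3, e=sp−y=-3.459375; I=-6.834375, D=e−e_prev=-3.084375; u=5/4·(-3.459375)+1/4·(-6.834375)+2·(-3.084375)≈-12.201563; next y=1/5·0.459375+1/4·(-12.201563)≈-2.958516
n=3: y≈-2.958516, sp=-2, e=sp−y≈0.958516; I≈-5.875859, D=e−e_prev≈4.417891; u=5/4·0.958516+1/4·(-5.875859)+2·4.417891≈8.564961; next y=1/5·(-2.958516)+1/4·8.564961≈1.549537
n=4: y≈1.549537, sp=-2, e=sp−y≈-3.549537; I≈-9.425396, D=e−e_prev≈-4.508053; u=5/4·(-3.549537)+1/4·(-9.425396)+2·(-4.508053)≈-15.809376; next y=1/5·1.549537+1/4·(-15.809376)≈-3.642437
n=5: y≈-3.642437, sp=-2, e=sp−y≈1.642437; I≈-7.782960, D=e−e_prev≈5.191974; u=5/4·1.642437+1/4·(-7.782960)+2·5.191974≈10.491253; next y=1/5·(-3.642437)+1/4·10.491253≈1.894326
n=6: y≈1.894326, sp=-2, e=sp−y≈-3.894326; I≈-11.677286, D=e−e_prev≈-5.536763; u=5/4·(-3.894326)+1/4·(-11.677286)+2·(-5.536763)≈-18.860754; next y=1/5·1.894326+1/4·(-18.860754)≈-4.336323
n=7: y≈-4.336323, sp=-2, e=sp−y≈2.336323; I≈-9.340963, D=e−e_prev≈6.230649; u=5/4·2.336323+1/4·(-9.340963)+2·6.230649≈13.046462; next y=1/5·(-4.336323)+1/4·13.046462≈2.394351
n=8: y≈2.394351, sp=-2, e=sp−y≈-4.394351; I≈-13.735313, D=e−e_prev≈-6.730674; u=5/4·(-4.394351)+1/4·(-13.735313)+2·(-6.730674)≈-22.388115; next y=1/5·2.394351+1/4·(-22.388115)≈-5.118159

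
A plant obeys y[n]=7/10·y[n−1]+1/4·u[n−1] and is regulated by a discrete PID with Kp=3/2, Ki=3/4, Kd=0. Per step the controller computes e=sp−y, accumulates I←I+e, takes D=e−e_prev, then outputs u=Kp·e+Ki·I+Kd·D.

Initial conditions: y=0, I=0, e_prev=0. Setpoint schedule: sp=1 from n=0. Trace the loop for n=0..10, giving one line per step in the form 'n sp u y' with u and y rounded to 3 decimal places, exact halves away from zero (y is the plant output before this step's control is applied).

(exact arithmetic carried between steps; '≈' marks a value shown rounded to 6 d.p. or computed from one; I and e_prev carry over from the previous line; the table rounds u and y to 3 d.p., halves away from zero)
n=0: y=0, sp=1, e=sp−y=1; I=1, D=e−e_prev=1; u=3/2·1+3/4·1+0·1=2.25; next y=7/10·0+1/4·2.25=0.5625
n=1: y=0.5625, sp=1, e=sp−y=0.4375; I=1.4375, D=e−e_prev=-0.5625; u=3/2·0.4375+3/4·1.4375+0·(-0.5625)=1.734375; next y=7/10·0.5625+1/4·1.734375≈0.827344
n=2: y≈0.827344, sp=1, e=sp−y≈0.172656; I≈1.610156, D=e−e_prev≈-0.264844; u=3/2·0.172656+3/4·1.610156+0·(-0.264844)≈1.466602; next y=7/10·0.827344+1/4·1.466602≈0.945791
n=3: y≈0.945791, sp=1, e=sp−y≈0.054209; I≈1.664365, D=e−e_prev≈-0.118447; u=3/2·0.054209+3/4·1.664365+0·(-0.118447)≈1.329587; next y=7/10·0.945791+1/4·1.329587≈0.994451
n=4: y≈0.994451, sp=1, e=sp−y≈0.005549; I≈1.669915, D=e−e_prev≈-0.048660; u=3/2·0.005549+3/4·1.669915+0·(-0.048660)≈1.260760; next y=7/10·0.994451+1/4·1.260760≈1.011305
n=5: y≈1.011305, sp=1, e=sp−y≈-0.011305; I≈1.658609, D=e−e_prev≈-0.016855; u=3/2·(-0.011305)+3/4·1.658609+0·(-0.016855)≈1.226999; next y=7/10·1.011305+1/4·1.226999≈1.014663
n=6: y≈1.014663, sp=1, e=sp−y≈-0.014663; I≈1.643946, D=e−e_prev≈-0.003358; u=3/2·(-0.014663)+3/4·1.643946+0·(-0.003358)≈1.210964; next y=7/10·1.014663+1/4·1.210964≈1.013005
n=7: y≈1.013005, sp=1, e=sp−y≈-0.013005; I≈1.630940, D=e−e_prev≈0.001658; u=3/2·(-0.013005)+3/4·1.630940+0·0.001658≈1.203697; next y=7/10·1.013005+1/4·1.203697≈1.010028
n=8: y≈1.010028, sp=1, e=sp−y≈-0.010028; I≈1.620912, D=e−e_prev≈0.002977; u=3/2·(-0.010028)+3/4·1.620912+0·0.002977≈1.200642; next y=7/10·1.010028+1/4·1.200642≈1.007180
n=9: y≈1.007180, sp=1, e=sp−y≈-0.007180; I≈1.613732, D=e−e_prev≈0.002848; u=3/2·(-0.007180)+3/4·1.613732+0·0.002848≈1.199529; next y=7/10·1.007180+1/4·1.199529≈1.004908
n=10: y≈1.004908, sp=1, e=sp−y≈-0.004908; I≈1.608824, D=e−e_prev≈0.002272; u=3/2·(-0.004908)+3/4·1.608824+0·0.002272≈1.199255; next y=7/10·1.004908+1/4·1.199255≈1.003250

0 1 2.250 0.000
1 1 1.734 0.563
2 1 1.467 0.827
3 1 1.330 0.946
4 1 1.261 0.994
5 1 1.227 1.011
6 1 1.211 1.015
7 1 1.204 1.013
8 1 1.201 1.010
9 1 1.200 1.007
10 1 1.199 1.005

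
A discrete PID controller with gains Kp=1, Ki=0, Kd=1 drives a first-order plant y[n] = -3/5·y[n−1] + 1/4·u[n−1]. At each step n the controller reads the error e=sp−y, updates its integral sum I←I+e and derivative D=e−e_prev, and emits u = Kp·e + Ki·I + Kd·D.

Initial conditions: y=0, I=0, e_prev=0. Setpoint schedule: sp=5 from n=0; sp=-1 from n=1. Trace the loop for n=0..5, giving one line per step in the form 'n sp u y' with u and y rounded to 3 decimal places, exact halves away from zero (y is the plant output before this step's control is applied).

(exact arithmetic carried between steps; '≈' marks a value shown rounded to 6 d.p. or computed from one; I and e_prev carry over from the previous line; the table rounds u and y to 3 d.p., halves away from zero)
n=0: y=0, sp=5, e=sp−y=5; I=5, D=e−e_prev=5; u=1·5+0·5+1·5=10; next y=-3/5·0+1/4·10=2.5
n=1: y=2.5, sp=-1, e=sp−y=-3.5; I=1.5, D=e−e_prev=-8.5; u=1·(-3.5)+0·1.5+1·(-8.5)=-12; next y=-3/5·2.5+1/4·(-12)=-4.5
n=2: y=-4.5, sp=-1, e=sp−y=3.5; I=5, D=e−e_prev=7; u=1·3.5+0·5+1·7=10.5; next y=-3/5·(-4.5)+1/4·10.5=5.325
n=3: y=5.325, sp=-1, e=sp−y=-6.325; I=-1.325, D=e−e_prev=-9.825; u=1·(-6.325)+0·(-1.325)+1·(-9.825)=-16.15; next y=-3/5·5.325+1/4·(-16.15)=-7.2325
n=4: y=-7.2325, sp=-1, e=sp−y=6.2325; I=4.9075, D=e−e_prev=12.5575; u=1·6.2325+0·4.9075+1·12.5575=18.79; next y=-3/5·(-7.2325)+1/4·18.79=9.037
n=5: y=9.037, sp=-1, e=sp−y=-10.037; I=-5.1295, D=e−e_prev=-16.2695; u=1·(-10.037)+0·(-5.1295)+1·(-16.2695)=-26.3065; next y=-3/5·9.037+1/4·(-26.3065)=-11.998825

0 5 10.000 0.000
1 -1 -12.000 2.500
2 -1 10.500 -4.500
3 -1 -16.150 5.325
4 -1 18.790 -7.233
5 -1 -26.307 9.037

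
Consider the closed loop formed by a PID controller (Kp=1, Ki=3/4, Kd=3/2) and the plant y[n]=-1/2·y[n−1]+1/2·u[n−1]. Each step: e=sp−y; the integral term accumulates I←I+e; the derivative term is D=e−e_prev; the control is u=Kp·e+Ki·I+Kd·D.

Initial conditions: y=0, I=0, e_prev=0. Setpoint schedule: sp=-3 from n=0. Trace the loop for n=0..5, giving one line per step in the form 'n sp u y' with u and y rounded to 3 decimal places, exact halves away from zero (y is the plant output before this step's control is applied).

(exact arithmetic carried between steps; '≈' marks a value shown rounded to 6 d.p. or computed from one; I and e_prev carry over from the previous line; the table rounds u and y to 3 d.p., halves away from zero)
n=0: y=0, sp=-3, e=sp−y=-3; I=-3, D=e−e_prev=-3; u=1·(-3)+3/4·(-3)+3/2·(-3)=-9.75; next y=-1/2·0+1/2·(-9.75)=-4.875
n=1: y=-4.875, sp=-3, e=sp−y=1.875; I=-1.125, D=e−e_prev=4.875; u=1·1.875+3/4·(-1.125)+3/2·4.875=8.34375; next y=-1/2·(-4.875)+1/2·8.34375=6.609375
n=2: y=6.609375, sp=-3, e=sp−y=-9.609375; I=-10.734375, D=e−e_prev=-11.484375; u=1·(-9.609375)+3/4·(-10.734375)+3/2·(-11.484375)≈-34.886719; next y=-1/2·6.609375+1/2·(-34.886719)≈-20.748047
n=3: y≈-20.748047, sp=-3, e=sp−y≈17.748047; I≈7.013672, D=e−e_prev≈27.357422; u=1·17.748047+3/4·7.013672+3/2·27.357422≈64.044434; next y=-1/2·(-20.748047)+1/2·64.044434≈42.396240
n=4: y≈42.396240, sp=-3, e=sp−y≈-45.396240; I≈-38.382568, D=e−e_prev≈-63.144287; u=1·(-45.396240)+3/4·(-38.382568)+3/2·(-63.144287)≈-168.899597; next y=-1/2·42.396240+1/2·(-168.899597)≈-105.647919
n=5: y≈-105.647919, sp=-3, e=sp−y≈102.647919; I≈64.265350, D=e−e_prev≈148.044159; u=1·102.647919+3/4·64.265350+3/2·148.044159≈372.913170; next y=-1/2·(-105.647919)+1/2·372.913170≈239.280544

0 -3 -9.750 0.000
1 -3 8.344 -4.875
2 -3 -34.887 6.609
3 -3 64.044 -20.748
4 -3 -168.900 42.396
5 -3 372.913 -105.648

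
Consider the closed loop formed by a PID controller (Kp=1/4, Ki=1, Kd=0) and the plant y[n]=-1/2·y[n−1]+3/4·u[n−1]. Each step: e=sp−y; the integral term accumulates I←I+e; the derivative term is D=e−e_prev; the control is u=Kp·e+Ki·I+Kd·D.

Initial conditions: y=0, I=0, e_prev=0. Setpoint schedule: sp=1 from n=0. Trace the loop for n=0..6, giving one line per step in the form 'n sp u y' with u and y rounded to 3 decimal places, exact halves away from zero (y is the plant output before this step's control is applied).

(exact arithmetic carried between steps; '≈' marks a value shown rounded to 6 d.p. or computed from one; I and e_prev carry over from the previous line; the table rounds u and y to 3 d.p., halves away from zero)
n=0: y=0, sp=1, e=sp−y=1; I=1, D=e−e_prev=1; u=1/4·1+1·1+0·1=1.25; next y=-1/2·0+3/4·1.25=0.9375
n=1: y=0.9375, sp=1, e=sp−y=0.0625; I=1.0625, D=e−e_prev=-0.9375; u=1/4·0.0625+1·1.0625+0·(-0.9375)=1.078125; next y=-1/2·0.9375+3/4·1.078125≈0.339844
n=2: y≈0.339844, sp=1, e=sp−y≈0.660156; I≈1.722656, D=e−e_prev≈0.597656; u=1/4·0.660156+1·1.722656+0·0.597656≈1.887695; next y=-1/2·0.339844+3/4·1.887695≈1.245850
n=3: y≈1.245850, sp=1, e=sp−y≈-0.245850; I≈1.476807, D=e−e_prev≈-0.906006; u=1/4·(-0.245850)+1·1.476807+0·(-0.906006)≈1.415344; next y=-1/2·1.245850+3/4·1.415344≈0.438583
n=4: y≈0.438583, sp=1, e=sp−y≈0.561417; I≈2.038223, D=e−e_prev≈0.807266; u=1/4·0.561417+1·2.038223+0·0.807266≈2.178577; next y=-1/2·0.438583+3/4·2.178577≈1.414641
n=5: y≈1.414641, sp=1, e=sp−y≈-0.414641; I≈1.623582, D=e−e_prev≈-0.976058; u=1/4·(-0.414641)+1·1.623582+0·(-0.976058)≈1.519922; next y=-1/2·1.414641+3/4·1.519922≈0.432620
n=6: y≈0.432620, sp=1, e=sp−y≈0.567380; I≈2.190961, D=e−e_prev≈0.982021; u=1/4·0.567380+1·2.190961+0·0.982021≈2.332806; next y=-1/2·0.432620+3/4·2.332806≈1.533294

0 1 1.250 0.000
1 1 1.078 0.938
2 1 1.888 0.340
3 1 1.415 1.246
4 1 2.179 0.439
5 1 1.520 1.415
6 1 2.333 0.433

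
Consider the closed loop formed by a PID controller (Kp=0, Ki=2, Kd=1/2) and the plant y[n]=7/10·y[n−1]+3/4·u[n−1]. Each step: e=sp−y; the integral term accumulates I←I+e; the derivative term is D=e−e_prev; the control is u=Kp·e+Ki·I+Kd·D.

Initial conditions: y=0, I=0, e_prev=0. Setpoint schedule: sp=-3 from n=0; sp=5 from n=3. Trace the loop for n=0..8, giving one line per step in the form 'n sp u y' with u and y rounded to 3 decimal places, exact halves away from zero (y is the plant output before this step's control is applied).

0 -3 -7.500 0.000
1 -3 2.063 -5.625
2 -3 -3.586 -2.391
3 5 21.743 -4.363
4 5 -8.558 13.253
5 5 9.729 2.859
6 5 -7.284 9.298
7 5 7.970 1.046
8 5 -2.408 6.710

(exact arithmetic carried between steps; '≈' marks a value shown rounded to 6 d.p. or computed from one; I and e_prev carry over from the previous line; the table rounds u and y to 3 d.p., halves away from zero)
n=0: y=0, sp=-3, e=sp−y=-3; I=-3, D=e−e_prev=-3; u=0·(-3)+2·(-3)+1/2·(-3)=-7.5; next y=7/10·0+3/4·(-7.5)=-5.625
n=1: y=-5.625, sp=-3, e=sp−y=2.625; I=-0.375, D=e−e_prev=5.625; u=0·2.625+2·(-0.375)+1/2·5.625=2.0625; next y=7/10·(-5.625)+3/4·2.0625=-2.390625
n=2: y=-2.390625, sp=-3, e=sp−y=-0.609375; I=-0.984375, D=e−e_prev=-3.234375; u=0·(-0.609375)+2·(-0.984375)+1/2·(-3.234375)≈-3.585938; next y=7/10·(-2.390625)+3/4·(-3.585938)≈-4.362891
n=3: y≈-4.362891, sp=5, e=sp−y≈9.362891; I≈8.378516, D=e−e_prev≈9.972266; u=0·9.362891+2·8.378516+1/2·9.972266≈21.743164; next y=7/10·(-4.362891)+3/4·21.743164≈13.253350
n=4: y≈13.253350, sp=5, e=sp−y≈-8.253350; I≈0.125166, D=e−e_prev≈-17.616240; u=0·(-8.253350)+2·0.125166+1/2·(-17.616240)≈-8.557788; next y=7/10·13.253350+3/4·(-8.557788)≈2.859004
n=5: y≈2.859004, sp=5, e=sp−y≈2.140996; I≈2.266162, D=e−e_prev≈10.394346; u=0·2.140996+2·2.266162+1/2·10.394346≈9.729498; next y=7/10·2.859004+3/4·9.729498≈9.298426
n=6: y≈9.298426, sp=5, e=sp−y≈-4.298426; I≈-2.032263, D=e−e_prev≈-6.439422; u=0·(-4.298426)+2·(-2.032263)+1/2·(-6.439422)≈-7.284238; next y=7/10·9.298426+3/4·(-7.284238)≈1.045720
n=7: y≈1.045720, sp=5, e=sp−y≈3.954280; I≈1.922017, D=e−e_prev≈8.252706; u=0·3.954280+2·1.922017+1/2·8.252706≈7.970387; next y=7/10·1.045720+3/4·7.970387≈6.709794
n=8: y≈6.709794, sp=5, e=sp−y≈-1.709794; I≈0.212223, D=e−e_prev≈-5.664074; u=0·(-1.709794)+2·0.212223+1/2·(-5.664074)≈-2.407591; next y=7/10·6.709794+3/4·(-2.407591)≈2.891162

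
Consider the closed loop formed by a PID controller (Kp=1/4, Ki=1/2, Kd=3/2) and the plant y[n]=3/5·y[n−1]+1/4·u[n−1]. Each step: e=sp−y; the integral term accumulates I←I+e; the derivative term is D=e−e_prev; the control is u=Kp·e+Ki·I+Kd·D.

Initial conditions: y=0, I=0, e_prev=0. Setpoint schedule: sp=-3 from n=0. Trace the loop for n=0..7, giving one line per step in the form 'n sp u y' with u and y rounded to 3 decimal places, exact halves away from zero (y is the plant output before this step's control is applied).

0 -3 -6.750 0.000
1 -3 0.047 -1.688
2 -3 -4.686 -1.001
3 -3 -2.920 -1.772
4 -3 -4.643 -1.793
5 -3 -4.281 -2.237
6 -3 -4.933 -2.412
7 -3 -4.886 -2.680

(exact arithmetic carried between steps; '≈' marks a value shown rounded to 6 d.p. or computed from one; I and e_prev carry over from the previous line; the table rounds u and y to 3 d.p., halves away from zero)
n=0: y=0, sp=-3, e=sp−y=-3; I=-3, D=e−e_prev=-3; u=1/4·(-3)+1/2·(-3)+3/2·(-3)=-6.75; next y=3/5·0+1/4·(-6.75)=-1.6875
n=1: y=-1.6875, sp=-3, e=sp−y=-1.3125; I=-4.3125, D=e−e_prev=1.6875; u=1/4·(-1.3125)+1/2·(-4.3125)+3/2·1.6875=0.046875; next y=3/5·(-1.6875)+1/4·0.046875≈-1.000781
n=2: y≈-1.000781, sp=-3, e=sp−y≈-1.999219; I≈-6.311719, D=e−e_prev≈-0.686719; u=1/4·(-1.999219)+1/2·(-6.311719)+3/2·(-0.686719)≈-4.685742; next y=3/5·(-1.000781)+1/4·(-4.685742)≈-1.771904
n=3: y≈-1.771904, sp=-3, e=sp−y≈-1.228096; I≈-7.539814, D=e−e_prev≈0.771123; u=1/4·(-1.228096)+1/2·(-7.539814)+3/2·0.771123≈-2.920247; next y=3/5·(-1.771904)+1/4·(-2.920247)≈-1.793204
n=4: y≈-1.793204, sp=-3, e=sp−y≈-1.206796; I≈-8.746610, D=e−e_prev≈0.021300; u=1/4·(-1.206796)+1/2·(-8.746610)+3/2·0.021300≈-4.643054; next y=3/5·(-1.793204)+1/4·(-4.643054)≈-2.236686
n=5: y≈-2.236686, sp=-3, e=sp−y≈-0.763314; I≈-9.509924, D=e−e_prev≈0.443482; u=1/4·(-0.763314)+1/2·(-9.509924)+3/2·0.443482≈-4.280568; next y=3/5·(-2.236686)+1/4·(-4.280568)≈-2.412154
n=6: y≈-2.412154, sp=-3, e=sp−y≈-0.587846; I≈-10.097771, D=e−e_prev≈0.175468; u=1/4·(-0.587846)+1/2·(-10.097771)+3/2·0.175468≈-4.932646; next y=3/5·(-2.412154)+1/4·(-4.932646)≈-2.680454
n=7: y≈-2.680454, sp=-3, e=sp−y≈-0.319546; I≈-10.417317, D=e−e_prev≈0.268300; u=1/4·(-0.319546)+1/2·(-10.417317)+3/2·0.268300≈-4.886095; next y=3/5·(-2.680454)+1/4·(-4.886095)≈-2.829796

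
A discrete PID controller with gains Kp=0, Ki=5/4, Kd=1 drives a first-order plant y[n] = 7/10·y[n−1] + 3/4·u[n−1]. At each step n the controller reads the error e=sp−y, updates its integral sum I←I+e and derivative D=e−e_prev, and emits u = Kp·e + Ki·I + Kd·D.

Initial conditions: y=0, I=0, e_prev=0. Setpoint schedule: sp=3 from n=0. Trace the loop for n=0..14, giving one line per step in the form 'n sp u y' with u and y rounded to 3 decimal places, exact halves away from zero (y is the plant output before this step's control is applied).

(exact arithmetic carried between steps; '≈' marks a value shown rounded to 6 d.p. or computed from one; I and e_prev carry over from the previous line; the table rounds u and y to 3 d.p., halves away from zero)
n=0: y=0, sp=3, e=sp−y=3; I=3, D=e−e_prev=3; u=0·3+5/4·3+1·3=6.75; next y=7/10·0+3/4·6.75=5.0625
n=1: y=5.0625, sp=3, e=sp−y=-2.0625; I=0.9375, D=e−e_prev=-5.0625; u=0·(-2.0625)+5/4·0.9375+1·(-5.0625)=-3.890625; next y=7/10·5.0625+3/4·(-3.890625)≈0.625781
n=2: y≈0.625781, sp=3, e=sp−y≈2.374219; I≈3.311719, D=e−e_prev≈4.436719; u=0·2.374219+5/4·3.311719+1·4.436719≈8.576367; next y=7/10·0.625781+3/4·8.576367≈6.870322
n=3: y≈6.870322, sp=3, e=sp−y≈-3.870322; I≈-0.558604, D=e−e_prev≈-6.244541; u=0·(-3.870322)+5/4·(-0.558604)+1·(-6.244541)≈-6.942795; next y=7/10·6.870322+3/4·(-6.942795)≈-0.397871
n=4: y≈-0.397871, sp=3, e=sp−y≈3.397871; I≈2.839267, D=e−e_prev≈7.268193; u=0·3.397871+5/4·2.839267+1·7.268193≈10.817278; next y=7/10·(-0.397871)+3/4·10.817278≈7.834448
n=5: y≈7.834448, sp=3, e=sp−y≈-4.834448; I≈-1.995181, D=e−e_prev≈-8.232319; u=0·(-4.834448)+5/4·(-1.995181)+1·(-8.232319)≈-10.726296; next y=7/10·7.834448+3/4·(-10.726296)≈-2.560608
n=6: y≈-2.560608, sp=3, e=sp−y≈5.560608; I≈3.565427, D=e−e_prev≈10.395056; u=0·5.560608+5/4·3.565427+1·10.395056≈14.851840; next y=7/10·(-2.560608)+3/4·14.851840≈9.346454
n=7: y≈9.346454, sp=3, e=sp−y≈-6.346454; I≈-2.781028, D=e−e_prev≈-11.907062; u=0·(-6.346454)+5/4·(-2.781028)+1·(-11.907062)≈-15.383347; next y=7/10·9.346454+3/4·(-15.383347)≈-4.994992
n=8: y≈-4.994992, sp=3, e=sp−y≈7.994992; I≈5.213964, D=e−e_prev≈14.341446; u=0·7.994992+5/4·5.213964+1·14.341446≈20.858902; next y=7/10·(-4.994992)+3/4·20.858902≈12.147682
n=9: y≈12.147682, sp=3, e=sp−y≈-9.147682; I≈-3.933718, D=e−e_prev≈-17.142674; u=0·(-9.147682)+5/4·(-3.933718)+1·(-17.142674)≈-22.059821; next y=7/10·12.147682+3/4·(-22.059821)≈-8.041488
n=10: y≈-8.041488, sp=3, e=sp−y≈11.041488; I≈7.107771, D=e−e_prev≈20.189170; u=0·11.041488+5/4·7.107771+1·20.189170≈29.073884; next y=7/10·(-8.041488)+3/4·29.073884≈16.176371
n=11: y≈16.176371, sp=3, e=sp−y≈-13.176371; I≈-6.068600, D=e−e_prev≈-24.217859; u=0·(-13.176371)+5/4·(-6.068600)+1·(-24.217859)≈-31.803610; next y=7/10·16.176371+3/4·(-31.803610)≈-12.529248
n=12: y≈-12.529248, sp=3, e=sp−y≈15.529248; I≈9.460647, D=e−e_prev≈28.705619; u=0·15.529248+5/4·9.460647+1·28.705619≈40.531428; next y=7/10·(-12.529248)+3/4·40.531428≈21.628097
n=13: y≈21.628097, sp=3, e=sp−y≈-18.628097; I≈-9.167450, D=e−e_prev≈-34.157345; u=0·(-18.628097)+5/4·(-9.167450)+1·(-34.157345)≈-45.616658; next y=7/10·21.628097+3/4·(-45.616658)≈-19.072825
n=14: y≈-19.072825, sp=3, e=sp−y≈22.072825; I≈12.905375, D=e−e_prev≈40.700923; u=0·22.072825+5/4·12.905375+1·40.700923≈56.832641; next y=7/10·(-19.072825)+3/4·56.832641≈29.273503

0 3 6.750 0.000
1 3 -3.891 5.063
2 3 8.576 0.626
3 3 -6.943 6.870
4 3 10.817 -0.398
5 3 -10.726 7.834
6 3 14.852 -2.561
7 3 -15.383 9.346
8 3 20.859 -4.995
9 3 -22.060 12.148
10 3 29.074 -8.041
11 3 -31.804 16.176
12 3 40.531 -12.529
13 3 -45.617 21.628
14 3 56.833 -19.073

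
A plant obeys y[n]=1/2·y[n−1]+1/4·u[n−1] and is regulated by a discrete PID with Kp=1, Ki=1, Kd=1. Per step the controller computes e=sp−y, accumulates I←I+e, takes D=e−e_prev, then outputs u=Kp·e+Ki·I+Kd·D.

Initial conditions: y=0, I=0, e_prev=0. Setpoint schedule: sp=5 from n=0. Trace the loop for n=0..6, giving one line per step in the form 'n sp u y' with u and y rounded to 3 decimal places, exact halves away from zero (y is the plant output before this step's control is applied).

0 5 15.000 0.000
1 5 3.750 3.750
2 5 11.563 2.813
3 5 8.359 4.297
4 5 10.723 4.238
5 5 9.741 4.800
6 5 10.397 4.835

(exact arithmetic carried between steps; '≈' marks a value shown rounded to 6 d.p. or computed from one; I and e_prev carry over from the previous line; the table rounds u and y to 3 d.p., halves away from zero)
n=0: y=0, sp=5, e=sp−y=5; I=5, D=e−e_prev=5; u=1·5+1·5+1·5=15; next y=1/2·0+1/4·15=3.75
n=1: y=3.75, sp=5, e=sp−y=1.25; I=6.25, D=e−e_prev=-3.75; u=1·1.25+1·6.25+1·(-3.75)=3.75; next y=1/2·3.75+1/4·3.75=2.8125
n=2: y=2.8125, sp=5, e=sp−y=2.1875; I=8.4375, D=e−e_prev=0.9375; u=1·2.1875+1·8.4375+1·0.9375=11.5625; next y=1/2·2.8125+1/4·11.5625=4.296875
n=3: y=4.296875, sp=5, e=sp−y=0.703125; I=9.140625, D=e−e_prev=-1.484375; u=1·0.703125+1·9.140625+1·(-1.484375)=8.359375; next y=1/2·4.296875+1/4·8.359375≈4.238281
n=4: y≈4.238281, sp=5, e=sp−y≈0.761719; I≈9.902344, D=e−e_prev≈0.058594; u=1·0.761719+1·9.902344+1·0.058594≈10.722656; next y=1/2·4.238281+1/4·10.722656≈4.799805
n=5: y≈4.799805, sp=5, e=sp−y≈0.200195; I≈10.102539, D=e−e_prev≈-0.561523; u=1·0.200195+1·10.102539+1·(-0.561523)≈9.741211; next y=1/2·4.799805+1/4·9.741211≈4.835205
n=6: y≈4.835205, sp=5, e=sp−y≈0.164795; I≈10.267334, D=e−e_prev≈-0.035400; u=1·0.164795+1·10.267334+1·(-0.035400)≈10.396729; next y=1/2·4.835205+1/4·10.396729≈5.016785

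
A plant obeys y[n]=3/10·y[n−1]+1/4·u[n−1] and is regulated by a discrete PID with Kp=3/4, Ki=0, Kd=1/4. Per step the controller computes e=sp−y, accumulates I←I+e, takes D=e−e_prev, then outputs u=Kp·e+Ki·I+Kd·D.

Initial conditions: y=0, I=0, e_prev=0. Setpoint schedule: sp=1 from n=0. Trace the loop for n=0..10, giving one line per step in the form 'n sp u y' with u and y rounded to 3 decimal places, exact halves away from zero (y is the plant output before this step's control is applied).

0 1 1.000 0.000
1 1 0.500 0.250
2 1 0.613 0.200
3 1 0.587 0.213
4 1 0.593 0.211
5 1 0.591 0.211
6 1 0.592 0.211
7 1 0.592 0.211
8 1 0.592 0.211
9 1 0.592 0.211
10 1 0.592 0.211

(exact arithmetic carried between steps; '≈' marks a value shown rounded to 6 d.p. or computed from one; I and e_prev carry over from the previous line; the table rounds u and y to 3 d.p., halves away from zero)
n=0: y=0, sp=1, e=sp−y=1; I=1, D=e−e_prev=1; u=3/4·1+0·1+1/4·1=1; next y=3/10·0+1/4·1=0.25
n=1: y=0.25, sp=1, e=sp−y=0.75; I=1.75, D=e−e_prev=-0.25; u=3/4·0.75+0·1.75+1/4·(-0.25)=0.5; next y=3/10·0.25+1/4·0.5=0.2
n=2: y=0.2, sp=1, e=sp−y=0.8; I=2.55, D=e−e_prev=0.05; u=3/4·0.8+0·2.55+1/4·0.05=0.6125; next y=3/10·0.2+1/4·0.6125=0.213125
n=3: y=0.213125, sp=1, e=sp−y=0.786875; I=3.336875, D=e−e_prev=-0.013125; u=3/4·0.786875+0·3.336875+1/4·(-0.013125)=0.586875; next y=3/10·0.213125+1/4·0.586875≈0.210656
n=4: y≈0.210656, sp=1, e=sp−y≈0.789344; I≈4.126219, D=e−e_prev≈0.002469; u=3/4·0.789344+0·4.126219+1/4·0.002469≈0.592625; next y=3/10·0.210656+1/4·0.592625≈0.211353
n=5: y≈0.211353, sp=1, e=sp−y≈0.788647; I≈4.914866, D=e−e_prev≈-0.000697; u=3/4·0.788647+0·4.914866+1/4·(-0.000697)≈0.591311; next y=3/10·0.211353+1/4·0.591311≈0.211234
n=6: y≈0.211234, sp=1, e=sp−y≈0.788766; I≈5.703632, D=e−e_prev≈0.000119; u=3/4·0.788766+0·5.703632+1/4·0.000119≈0.591605; next y=3/10·0.211234+1/4·0.591605≈0.211271
n=7: y≈0.211271, sp=1, e=sp−y≈0.788729; I≈6.492361, D=e−e_prev≈-0.000038; u=3/4·0.788729+0·6.492361+1/4·(-0.000038)≈0.591537; next y=3/10·0.211271+1/4·0.591537≈0.211266
n=8: y≈0.211266, sp=1, e=sp−y≈0.788734; I≈7.281095, D=e−e_prev≈0.000006; u=3/4·0.788734+0·7.281095+1/4·0.000006≈0.591552; next y=3/10·0.211266+1/4·0.591552≈0.211268
n=9: y≈0.211268, sp=1, e=sp−y≈0.788732; I≈8.069827, D=e−e_prev≈-0.000002; u=3/4·0.788732+0·8.069827+1/4·(-0.000002)≈0.591549; next y=3/10·0.211268+1/4·0.591549≈0.211267
n=10: y≈0.211267, sp=1, e=sp−y≈0.788733; I≈8.858560, D=e−e_prev≈0.000000; u=3/4·0.788733+0·8.858560+1/4·0.000000≈0.591549; next y=3/10·0.211267+1/4·0.591549≈0.211268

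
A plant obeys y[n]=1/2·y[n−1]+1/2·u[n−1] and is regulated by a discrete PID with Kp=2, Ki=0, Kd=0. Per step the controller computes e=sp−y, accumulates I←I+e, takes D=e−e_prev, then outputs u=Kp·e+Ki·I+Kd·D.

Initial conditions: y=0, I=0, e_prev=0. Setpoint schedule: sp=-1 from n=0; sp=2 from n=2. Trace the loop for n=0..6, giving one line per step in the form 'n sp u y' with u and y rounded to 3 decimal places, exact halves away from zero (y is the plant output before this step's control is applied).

0 -1 -2.000 0.000
1 -1 0.000 -1.000
2 2 5.000 -0.500
3 2 -0.500 2.250
4 2 2.250 0.875
5 2 0.875 1.563
6 2 1.563 1.219

(exact arithmetic carried between steps; '≈' marks a value shown rounded to 6 d.p. or computed from one; I and e_prev carry over from the previous line; the table rounds u and y to 3 d.p., halves away from zero)
n=0: y=0, sp=-1, e=sp−y=-1; I=-1, D=e−e_prev=-1; u=2·(-1)+0·(-1)+0·(-1)=-2; next y=1/2·0+1/2·(-2)=-1
n=1: y=-1, sp=-1, e=sp−y=0; I=-1, D=e−e_prev=1; u=2·0+0·(-1)+0·1=0; next y=1/2·(-1)+1/2·0=-0.5
n=2: y=-0.5, sp=2, e=sp−y=2.5; I=1.5, D=e−e_prev=2.5; u=2·2.5+0·1.5+0·2.5=5; next y=1/2·(-0.5)+1/2·5=2.25
n=3: y=2.25, sp=2, e=sp−y=-0.25; I=1.25, D=e−e_prev=-2.75; u=2·(-0.25)+0·1.25+0·(-2.75)=-0.5; next y=1/2·2.25+1/2·(-0.5)=0.875
n=4: y=0.875, sp=2, e=sp−y=1.125; I=2.375, D=e−e_prev=1.375; u=2·1.125+0·2.375+0·1.375=2.25; next y=1/2·0.875+1/2·2.25=1.5625
n=5: y=1.5625, sp=2, e=sp−y=0.4375; I=2.8125, D=e−e_prev=-0.6875; u=2·0.4375+0·2.8125+0·(-0.6875)=0.875; next y=1/2·1.5625+1/2·0.875=1.21875
n=6: y=1.21875, sp=2, e=sp−y=0.78125; I=3.59375, D=e−e_prev=0.34375; u=2·0.78125+0·3.59375+0·0.34375=1.5625; next y=1/2·1.21875+1/2·1.5625=1.390625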